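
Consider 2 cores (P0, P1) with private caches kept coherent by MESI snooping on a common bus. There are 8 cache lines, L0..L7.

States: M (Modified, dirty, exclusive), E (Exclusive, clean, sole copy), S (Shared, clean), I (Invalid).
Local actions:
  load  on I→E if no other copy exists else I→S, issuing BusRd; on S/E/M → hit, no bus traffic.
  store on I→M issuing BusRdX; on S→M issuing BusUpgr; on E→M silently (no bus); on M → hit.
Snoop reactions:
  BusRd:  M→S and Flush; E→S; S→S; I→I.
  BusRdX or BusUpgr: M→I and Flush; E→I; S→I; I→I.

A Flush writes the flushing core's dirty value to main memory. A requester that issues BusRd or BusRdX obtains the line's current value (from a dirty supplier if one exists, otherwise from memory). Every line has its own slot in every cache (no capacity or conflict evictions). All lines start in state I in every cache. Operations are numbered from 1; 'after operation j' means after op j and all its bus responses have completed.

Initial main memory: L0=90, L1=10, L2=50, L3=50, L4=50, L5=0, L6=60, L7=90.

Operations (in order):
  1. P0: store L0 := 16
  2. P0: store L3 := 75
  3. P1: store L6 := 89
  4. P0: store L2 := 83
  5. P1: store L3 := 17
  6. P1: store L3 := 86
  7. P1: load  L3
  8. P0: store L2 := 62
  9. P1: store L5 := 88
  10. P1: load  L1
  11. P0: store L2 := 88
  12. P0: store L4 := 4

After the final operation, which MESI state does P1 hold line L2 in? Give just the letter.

  op1 P0: store L0 := 16 → M/I on L0; bus BusRdX; mem=90
  op2 P0: store L3 := 75 → M/I on L3; bus BusRdX; mem=50
  op3 P1: store L6 := 89 → I/M on L6; bus BusRdX; mem=60
  op4 P0: store L2 := 83 → M/I on L2; bus BusRdX; mem=50
  op5 P1: store L3 := 17 → I/M on L3; bus BusRdX Flush; mem=75
  op6 P1: store L3 := 86 → I/M on L3; bus (none); mem=75
  op7 P1: load  L3 → I/M on L3; bus (none); mem=75
  op8 P0: store L2 := 62 → M/I on L2; bus (none); mem=50
  op9 P1: store L5 := 88 → I/M on L5; bus BusRdX; mem=0
  op10 P1: load  L1 → I/E on L1; bus BusRd; mem=10
  op11 P0: store L2 := 88 → M/I on L2; bus (none); mem=50
  op12 P0: store L4 := 4 → M/I on L4; bus BusRdX; mem=50

state = I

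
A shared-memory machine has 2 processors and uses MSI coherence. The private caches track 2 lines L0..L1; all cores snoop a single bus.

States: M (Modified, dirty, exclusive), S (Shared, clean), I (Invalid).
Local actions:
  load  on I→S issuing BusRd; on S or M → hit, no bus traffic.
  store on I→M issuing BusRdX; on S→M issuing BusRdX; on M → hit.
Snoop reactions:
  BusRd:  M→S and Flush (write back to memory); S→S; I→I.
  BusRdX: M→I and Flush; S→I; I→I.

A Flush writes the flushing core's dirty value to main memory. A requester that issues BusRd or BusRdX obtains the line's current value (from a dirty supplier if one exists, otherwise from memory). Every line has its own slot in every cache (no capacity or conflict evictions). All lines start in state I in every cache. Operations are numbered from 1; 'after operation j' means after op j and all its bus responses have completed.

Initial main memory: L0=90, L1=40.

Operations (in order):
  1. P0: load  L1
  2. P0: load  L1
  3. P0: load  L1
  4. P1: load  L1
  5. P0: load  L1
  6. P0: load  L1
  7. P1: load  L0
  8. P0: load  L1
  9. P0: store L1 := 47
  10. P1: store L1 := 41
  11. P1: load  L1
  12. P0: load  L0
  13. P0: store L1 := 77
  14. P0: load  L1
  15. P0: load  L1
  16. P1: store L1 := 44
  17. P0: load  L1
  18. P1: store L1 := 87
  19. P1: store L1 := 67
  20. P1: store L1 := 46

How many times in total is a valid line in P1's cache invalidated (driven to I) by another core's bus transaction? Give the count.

[1] P0: load  L1 | P0:S(40), P1:I | bus: BusRd
[2] P0: load  L1 | P0:S(40), P1:I | bus: none
[3] P0: load  L1 | P0:S(40), P1:I | bus: none
[4] P1: load  L1 | P0:S(40), P1:S(40) | bus: BusRd
[5] P0: load  L1 | P0:S(40), P1:S(40) | bus: none
[6] P0: load  L1 | P0:S(40), P1:S(40) | bus: none
[7] P1: load  L0 | P0:I, P1:S(90) | bus: BusRd
[8] P0: load  L1 | P0:S(40), P1:S(40) | bus: none
[9] P0: store L1 := 47 | P0:M(47), P1:I | bus: BusRdX
[10] P1: store L1 := 41 | P0:I, P1:M(41) | bus: BusRdX,Flush
[11] P1: load  L1 | P0:I, P1:M(41) | bus: none
[12] P0: load  L0 | P0:S(90), P1:S(90) | bus: BusRd
[13] P0: store L1 := 77 | P0:M(77), P1:I | bus: BusRdX,Flush
[14] P0: load  L1 | P0:M(77), P1:I | bus: none
[15] P0: load  L1 | P0:M(77), P1:I | bus: none
[16] P1: store L1 := 44 | P0:I, P1:M(44) | bus: BusRdX,Flush
[17] P0: load  L1 | P0:S(44), P1:S(44) | bus: BusRd,Flush
[18] P1: store L1 := 87 | P0:I, P1:M(87) | bus: BusRdX
[19] P1: store L1 := 67 | P0:I, P1:M(67) | bus: none
[20] P1: store L1 := 46 | P0:I, P1:M(46) | bus: none

invalidations = 2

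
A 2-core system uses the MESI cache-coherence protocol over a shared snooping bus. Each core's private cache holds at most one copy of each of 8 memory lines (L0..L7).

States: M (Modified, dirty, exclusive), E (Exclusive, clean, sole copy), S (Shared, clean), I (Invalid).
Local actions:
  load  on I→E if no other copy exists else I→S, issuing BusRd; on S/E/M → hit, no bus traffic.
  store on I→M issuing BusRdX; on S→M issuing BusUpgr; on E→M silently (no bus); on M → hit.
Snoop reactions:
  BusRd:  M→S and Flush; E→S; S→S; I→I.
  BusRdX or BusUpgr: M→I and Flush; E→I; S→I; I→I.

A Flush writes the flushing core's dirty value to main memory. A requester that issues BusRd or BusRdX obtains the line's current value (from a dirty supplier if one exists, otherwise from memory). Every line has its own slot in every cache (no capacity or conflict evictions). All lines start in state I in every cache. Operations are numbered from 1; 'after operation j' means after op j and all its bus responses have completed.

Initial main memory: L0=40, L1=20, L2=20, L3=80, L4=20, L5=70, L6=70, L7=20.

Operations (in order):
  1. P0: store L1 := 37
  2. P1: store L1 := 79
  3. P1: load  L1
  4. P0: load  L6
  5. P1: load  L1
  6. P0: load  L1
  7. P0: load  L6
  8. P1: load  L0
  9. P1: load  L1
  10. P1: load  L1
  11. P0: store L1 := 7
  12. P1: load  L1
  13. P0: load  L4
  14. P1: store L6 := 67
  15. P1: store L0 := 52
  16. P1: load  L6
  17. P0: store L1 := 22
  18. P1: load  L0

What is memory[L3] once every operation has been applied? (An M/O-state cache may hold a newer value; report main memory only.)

memory[L3] = 80

1. P0: store L1 := 37  bus=[BusRdX]  L1: P0=M P1=I  mem[L1]=20
2. P1: store L1 := 79  bus=[BusRdX,Flush]  L1: P0=I P1=M  mem[L1]=37
3. P1: load  L1  bus=[-]  L1: P0=I P1=M  mem[L1]=37
4. P0: load  L6  bus=[BusRd]  L6: P0=E P1=I  mem[L6]=70
5. P1: load  L1  bus=[-]  L1: P0=I P1=M  mem[L1]=37
6. P0: load  L1  bus=[BusRd,Flush]  L1: P0=S P1=S  mem[L1]=79
7. P0: load  L6  bus=[-]  L6: P0=E P1=I  mem[L6]=70
8. P1: load  L0  bus=[BusRd]  L0: P0=I P1=E  mem[L0]=40
9. P1: load  L1  bus=[-]  L1: P0=S P1=S  mem[L1]=79
10. P1: load  L1  bus=[-]  L1: P0=S P1=S  mem[L1]=79
11. P0: store L1 := 7  bus=[BusUpgr]  L1: P0=M P1=I  mem[L1]=79
12. P1: load  L1  bus=[BusRd,Flush]  L1: P0=S P1=S  mem[L1]=7
13. P0: load  L4  bus=[BusRd]  L4: P0=E P1=I  mem[L4]=20
14. P1: store L6 := 67  bus=[BusRdX]  L6: P0=I P1=M  mem[L6]=70
15. P1: store L0 := 52  bus=[-]  L0: P0=I P1=M  mem[L0]=40
16. P1: load  L6  bus=[-]  L6: P0=I P1=M  mem[L6]=70
17. P0: store L1 := 22  bus=[BusUpgr]  L1: P0=M P1=I  mem[L1]=7
18. P1: load  L0  bus=[-]  L0: P0=I P1=M  mem[L0]=40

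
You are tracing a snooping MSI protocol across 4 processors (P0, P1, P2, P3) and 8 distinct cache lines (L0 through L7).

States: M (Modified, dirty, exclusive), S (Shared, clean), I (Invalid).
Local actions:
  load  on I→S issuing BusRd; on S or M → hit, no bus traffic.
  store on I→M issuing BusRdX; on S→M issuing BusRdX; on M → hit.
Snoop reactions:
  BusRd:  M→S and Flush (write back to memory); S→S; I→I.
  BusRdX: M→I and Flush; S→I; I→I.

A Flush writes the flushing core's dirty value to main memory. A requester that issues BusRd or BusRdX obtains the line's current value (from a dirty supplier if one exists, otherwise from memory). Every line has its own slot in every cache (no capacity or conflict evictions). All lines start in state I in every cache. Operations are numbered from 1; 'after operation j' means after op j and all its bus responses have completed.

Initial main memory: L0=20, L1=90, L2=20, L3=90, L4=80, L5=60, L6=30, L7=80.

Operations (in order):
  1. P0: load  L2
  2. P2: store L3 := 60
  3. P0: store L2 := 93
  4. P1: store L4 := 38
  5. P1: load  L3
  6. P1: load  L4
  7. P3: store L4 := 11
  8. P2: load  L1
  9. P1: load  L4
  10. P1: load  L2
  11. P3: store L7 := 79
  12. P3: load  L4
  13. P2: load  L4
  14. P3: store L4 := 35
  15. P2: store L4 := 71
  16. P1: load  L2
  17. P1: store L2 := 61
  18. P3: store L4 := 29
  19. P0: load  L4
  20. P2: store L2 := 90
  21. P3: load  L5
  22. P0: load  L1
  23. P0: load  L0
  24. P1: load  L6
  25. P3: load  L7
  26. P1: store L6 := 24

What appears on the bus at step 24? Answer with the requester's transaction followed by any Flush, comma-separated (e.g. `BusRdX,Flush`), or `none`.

bus = BusRd

  op1 P0: load  L2 → S/I/I/I on L2; bus BusRd; mem=20
  op2 P2: store L3 := 60 → I/I/M/I on L3; bus BusRdX; mem=90
  op3 P0: store L2 := 93 → M/I/I/I on L2; bus BusRdX; mem=20
  op4 P1: store L4 := 38 → I/M/I/I on L4; bus BusRdX; mem=80
  op5 P1: load  L3 → I/S/S/I on L3; bus BusRd Flush; mem=60
  op6 P1: load  L4 → I/M/I/I on L4; bus (none); mem=80
  op7 P3: store L4 := 11 → I/I/I/M on L4; bus BusRdX Flush; mem=38
  op8 P2: load  L1 → I/I/S/I on L1; bus BusRd; mem=90
  op9 P1: load  L4 → I/S/I/S on L4; bus BusRd Flush; mem=11
  op10 P1: load  L2 → S/S/I/I on L2; bus BusRd Flush; mem=93
  op11 P3: store L7 := 79 → I/I/I/M on L7; bus BusRdX; mem=80
  op12 P3: load  L4 → I/S/I/S on L4; bus (none); mem=11
  op13 P2: load  L4 → I/S/S/S on L4; bus BusRd; mem=11
  op14 P3: store L4 := 35 → I/I/I/M on L4; bus BusRdX; mem=11
  op15 P2: store L4 := 71 → I/I/M/I on L4; bus BusRdX Flush; mem=35
  op16 P1: load  L2 → S/S/I/I on L2; bus (none); mem=93
  op17 P1: store L2 := 61 → I/M/I/I on L2; bus BusRdX; mem=93
  op18 P3: store L4 := 29 → I/I/I/M on L4; bus BusRdX Flush; mem=71
  op19 P0: load  L4 → S/I/I/S on L4; bus BusRd Flush; mem=29
  op20 P2: store L2 := 90 → I/I/M/I on L2; bus BusRdX Flush; mem=61
  op21 P3: load  L5 → I/I/I/S on L5; bus BusRd; mem=60
  op22 P0: load  L1 → S/I/S/I on L1; bus BusRd; mem=90
  op23 P0: load  L0 → S/I/I/I on L0; bus BusRd; mem=20
  op24 P1: load  L6 → I/S/I/I on L6; bus BusRd; mem=30
  op25 P3: load  L7 → I/I/I/M on L7; bus (none); mem=80
  op26 P1: store L6 := 24 → I/M/I/I on L6; bus BusRdX; mem=30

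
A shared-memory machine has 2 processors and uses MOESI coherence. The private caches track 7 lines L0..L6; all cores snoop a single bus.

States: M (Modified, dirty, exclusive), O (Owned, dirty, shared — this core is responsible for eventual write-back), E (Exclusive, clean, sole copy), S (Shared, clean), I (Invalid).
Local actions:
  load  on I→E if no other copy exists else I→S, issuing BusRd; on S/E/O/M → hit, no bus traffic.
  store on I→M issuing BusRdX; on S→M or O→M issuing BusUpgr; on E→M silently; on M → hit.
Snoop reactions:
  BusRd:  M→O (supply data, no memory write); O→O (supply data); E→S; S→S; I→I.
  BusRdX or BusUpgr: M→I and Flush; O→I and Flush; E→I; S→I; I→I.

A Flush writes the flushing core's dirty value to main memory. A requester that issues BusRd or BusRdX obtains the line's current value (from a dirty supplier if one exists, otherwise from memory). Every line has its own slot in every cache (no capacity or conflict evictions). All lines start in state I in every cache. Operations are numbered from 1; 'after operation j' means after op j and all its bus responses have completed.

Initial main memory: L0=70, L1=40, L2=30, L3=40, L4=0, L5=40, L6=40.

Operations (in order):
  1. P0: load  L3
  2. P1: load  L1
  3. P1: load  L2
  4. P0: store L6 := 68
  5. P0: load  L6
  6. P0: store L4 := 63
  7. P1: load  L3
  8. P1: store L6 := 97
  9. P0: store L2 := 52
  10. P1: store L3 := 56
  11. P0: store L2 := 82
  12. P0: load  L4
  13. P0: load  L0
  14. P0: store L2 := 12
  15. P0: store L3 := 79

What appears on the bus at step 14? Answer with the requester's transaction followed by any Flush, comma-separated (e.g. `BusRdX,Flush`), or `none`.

  op1 P0: load  L3 → E/I on L3; bus BusRd; mem=40
  op2 P1: load  L1 → I/E on L1; bus BusRd; mem=40
  op3 P1: load  L2 → I/E on L2; bus BusRd; mem=30
  op4 P0: store L6 := 68 → M/I on L6; bus BusRdX; mem=40
  op5 P0: load  L6 → M/I on L6; bus (none); mem=40
  op6 P0: store L4 := 63 → M/I on L4; bus BusRdX; mem=0
  op7 P1: load  L3 → S/S on L3; bus BusRd; mem=40
  op8 P1: store L6 := 97 → I/M on L6; bus BusRdX Flush; mem=68
  op9 P0: store L2 := 52 → M/I on L2; bus BusRdX; mem=30
  op10 P1: store L3 := 56 → I/M on L3; bus BusUpgr; mem=40
  op11 P0: store L2 := 82 → M/I on L2; bus (none); mem=30
  op12 P0: load  L4 → M/I on L4; bus (none); mem=0
  op13 P0: load  L0 → E/I on L0; bus BusRd; mem=70
  op14 P0: store L2 := 12 → M/I on L2; bus (none); mem=30
  op15 P0: store L3 := 79 → M/I on L3; bus BusRdX Flush; mem=56

bus = none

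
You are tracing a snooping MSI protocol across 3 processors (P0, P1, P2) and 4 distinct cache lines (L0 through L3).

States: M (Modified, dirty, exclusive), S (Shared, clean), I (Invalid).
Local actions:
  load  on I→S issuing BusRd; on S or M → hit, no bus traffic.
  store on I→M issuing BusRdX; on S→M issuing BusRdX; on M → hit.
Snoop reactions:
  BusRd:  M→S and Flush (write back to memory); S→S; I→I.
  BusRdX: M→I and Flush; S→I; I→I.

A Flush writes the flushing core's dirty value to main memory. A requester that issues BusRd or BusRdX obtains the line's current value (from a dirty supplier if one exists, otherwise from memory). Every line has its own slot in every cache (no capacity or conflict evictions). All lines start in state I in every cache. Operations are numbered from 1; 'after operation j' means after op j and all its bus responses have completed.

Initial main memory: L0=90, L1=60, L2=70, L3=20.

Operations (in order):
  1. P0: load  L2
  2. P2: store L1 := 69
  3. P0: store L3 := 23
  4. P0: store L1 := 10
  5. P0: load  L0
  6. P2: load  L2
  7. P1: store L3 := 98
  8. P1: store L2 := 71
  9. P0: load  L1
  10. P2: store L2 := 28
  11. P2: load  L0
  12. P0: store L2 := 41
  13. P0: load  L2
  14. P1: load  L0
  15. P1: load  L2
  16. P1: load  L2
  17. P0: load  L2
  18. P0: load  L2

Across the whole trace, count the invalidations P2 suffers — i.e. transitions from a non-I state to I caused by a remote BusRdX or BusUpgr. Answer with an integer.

step 1: P0: load  L2  ⟶  SII  (L2)  txn=BusRd  M[L2]=70
step 2: P2: store L1 := 69  ⟶  IIM  (L1)  txn=BusRdX  M[L1]=60
step 3: P0: store L3 := 23  ⟶  MII  (L3)  txn=BusRdX  M[L3]=20
step 4: P0: store L1 := 10  ⟶  MII  (L1)  txn=BusRdX+Flush  M[L1]=69
step 5: P0: load  L0  ⟶  SII  (L0)  txn=BusRd  M[L0]=90
step 6: P2: load  L2  ⟶  SIS  (L2)  txn=BusRd  M[L2]=70
step 7: P1: store L3 := 98  ⟶  IMI  (L3)  txn=BusRdX+Flush  M[L3]=23
step 8: P1: store L2 := 71  ⟶  IMI  (L2)  txn=BusRdX  M[L2]=70
step 9: P0: load  L1  ⟶  MII  (L1)  txn=∅  M[L1]=69
step 10: P2: store L2 := 28  ⟶  IIM  (L2)  txn=BusRdX+Flush  M[L2]=71
step 11: P2: load  L0  ⟶  SIS  (L0)  txn=BusRd  M[L0]=90
step 12: P0: store L2 := 41  ⟶  MII  (L2)  txn=BusRdX+Flush  M[L2]=28
step 13: P0: load  L2  ⟶  MII  (L2)  txn=∅  M[L2]=28
step 14: P1: load  L0  ⟶  SSS  (L0)  txn=BusRd  M[L0]=90
step 15: P1: load  L2  ⟶  SSI  (L2)  txn=BusRd+Flush  M[L2]=41
step 16: P1: load  L2  ⟶  SSI  (L2)  txn=∅  M[L2]=41
step 17: P0: load  L2  ⟶  SSI  (L2)  txn=∅  M[L2]=41
step 18: P0: load  L2  ⟶  SSI  (L2)  txn=∅  M[L2]=41

invalidations = 3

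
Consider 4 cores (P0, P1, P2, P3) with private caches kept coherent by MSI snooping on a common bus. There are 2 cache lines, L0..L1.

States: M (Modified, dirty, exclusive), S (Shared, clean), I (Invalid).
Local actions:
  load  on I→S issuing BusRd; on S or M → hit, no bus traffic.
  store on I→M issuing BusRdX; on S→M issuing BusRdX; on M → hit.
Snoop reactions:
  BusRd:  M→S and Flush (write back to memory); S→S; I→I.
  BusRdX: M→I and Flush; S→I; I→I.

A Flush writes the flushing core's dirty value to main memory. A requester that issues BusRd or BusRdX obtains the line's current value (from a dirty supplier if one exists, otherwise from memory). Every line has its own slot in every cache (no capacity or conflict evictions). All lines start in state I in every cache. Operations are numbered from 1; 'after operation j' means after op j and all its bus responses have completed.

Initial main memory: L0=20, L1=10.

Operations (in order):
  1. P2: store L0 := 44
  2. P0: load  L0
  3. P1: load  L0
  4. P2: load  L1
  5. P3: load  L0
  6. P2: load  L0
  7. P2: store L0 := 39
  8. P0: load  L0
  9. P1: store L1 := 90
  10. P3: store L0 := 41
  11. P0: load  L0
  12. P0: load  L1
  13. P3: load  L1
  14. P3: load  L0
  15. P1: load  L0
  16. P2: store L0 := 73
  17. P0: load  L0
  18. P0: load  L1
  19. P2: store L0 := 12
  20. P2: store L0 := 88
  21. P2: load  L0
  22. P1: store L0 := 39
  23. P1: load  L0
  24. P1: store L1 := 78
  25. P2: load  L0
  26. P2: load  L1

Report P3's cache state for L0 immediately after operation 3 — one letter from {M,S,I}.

1. P2: store L0 := 44  bus=[BusRdX]  L0: P0=I P1=I P2=M P3=I  mem[L0]=20
2. P0: load  L0  bus=[BusRd,Flush]  L0: P0=S P1=I P2=S P3=I  mem[L0]=44
3. P1: load  L0  bus=[BusRd]  L0: P0=S P1=S P2=S P3=I  mem[L0]=44
4. P2: load  L1  bus=[BusRd]  L1: P0=I P1=I P2=S P3=I  mem[L1]=10
5. P3: load  L0  bus=[BusRd]  L0: P0=S P1=S P2=S P3=S  mem[L0]=44
6. P2: load  L0  bus=[-]  L0: P0=S P1=S P2=S P3=S  mem[L0]=44
7. P2: store L0 := 39  bus=[BusRdX]  L0: P0=I P1=I P2=M P3=I  mem[L0]=44
8. P0: load  L0  bus=[BusRd,Flush]  L0: P0=S P1=I P2=S P3=I  mem[L0]=39
9. P1: store L1 := 90  bus=[BusRdX]  L1: P0=I P1=M P2=I P3=I  mem[L1]=10
10. P3: store L0 := 41  bus=[BusRdX]  L0: P0=I P1=I P2=I P3=M  mem[L0]=39
11. P0: load  L0  bus=[BusRd,Flush]  L0: P0=S P1=I P2=I P3=S  mem[L0]=41
12. P0: load  L1  bus=[BusRd,Flush]  L1: P0=S P1=S P2=I P3=I  mem[L1]=90
13. P3: load  L1  bus=[BusRd]  L1: P0=S P1=S P2=I P3=S  mem[L1]=90
14. P3: load  L0  bus=[-]  L0: P0=S P1=I P2=I P3=S  mem[L0]=41
15. P1: load  L0  bus=[BusRd]  L0: P0=S P1=S P2=I P3=S  mem[L0]=41
16. P2: store L0 := 73  bus=[BusRdX]  L0: P0=I P1=I P2=M P3=I  mem[L0]=41
17. P0: load  L0  bus=[BusRd,Flush]  L0: P0=S P1=I P2=S P3=I  mem[L0]=73
18. P0: load  L1  bus=[-]  L1: P0=S P1=S P2=I P3=S  mem[L1]=90
19. P2: store L0 := 12  bus=[BusRdX]  L0: P0=I P1=I P2=M P3=I  mem[L0]=73
20. P2: store L0 := 88  bus=[-]  L0: P0=I P1=I P2=M P3=I  mem[L0]=73
21. P2: load  L0  bus=[-]  L0: P0=I P1=I P2=M P3=I  mem[L0]=73
22. P1: store L0 := 39  bus=[BusRdX,Flush]  L0: P0=I P1=M P2=I P3=I  mem[L0]=88
23. P1: load  L0  bus=[-]  L0: P0=I P1=M P2=I P3=I  mem[L0]=88
24. P1: store L1 := 78  bus=[BusRdX]  L1: P0=I P1=M P2=I P3=I  mem[L1]=90
25. P2: load  L0  bus=[BusRd,Flush]  L0: P0=I P1=S P2=S P3=I  mem[L0]=39
26. P2: load  L1  bus=[BusRd,Flush]  L1: P0=I P1=S P2=S P3=I  mem[L1]=78

state = I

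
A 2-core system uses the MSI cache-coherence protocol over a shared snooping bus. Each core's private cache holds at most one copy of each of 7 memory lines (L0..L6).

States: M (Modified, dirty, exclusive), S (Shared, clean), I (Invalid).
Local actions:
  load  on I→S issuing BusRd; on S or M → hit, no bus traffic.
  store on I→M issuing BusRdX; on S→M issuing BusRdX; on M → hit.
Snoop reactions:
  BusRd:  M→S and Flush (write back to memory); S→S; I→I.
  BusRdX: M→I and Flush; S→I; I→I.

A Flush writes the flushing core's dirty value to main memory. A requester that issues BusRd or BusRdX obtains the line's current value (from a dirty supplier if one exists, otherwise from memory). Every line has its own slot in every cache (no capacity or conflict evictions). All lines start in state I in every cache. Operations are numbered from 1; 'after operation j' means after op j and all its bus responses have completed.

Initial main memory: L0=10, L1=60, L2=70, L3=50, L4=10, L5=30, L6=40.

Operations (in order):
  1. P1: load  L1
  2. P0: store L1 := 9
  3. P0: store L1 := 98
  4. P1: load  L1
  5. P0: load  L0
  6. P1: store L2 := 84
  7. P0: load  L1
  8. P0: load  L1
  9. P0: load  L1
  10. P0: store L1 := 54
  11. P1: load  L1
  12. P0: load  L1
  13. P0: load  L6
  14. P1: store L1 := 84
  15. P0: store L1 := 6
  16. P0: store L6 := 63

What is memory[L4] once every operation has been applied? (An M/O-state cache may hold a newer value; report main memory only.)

step 1: P1: load  L1  ⟶  IS  (L1)  txn=BusRd  M[L1]=60
step 2: P0: store L1 := 9  ⟶  MI  (L1)  txn=BusRdX  M[L1]=60
step 3: P0: store L1 := 98  ⟶  MI  (L1)  txn=∅  M[L1]=60
step 4: P1: load  L1  ⟶  SS  (L1)  txn=BusRd+Flush  M[L1]=98
step 5: P0: load  L0  ⟶  SI  (L0)  txn=BusRd  M[L0]=10
step 6: P1: store L2 := 84  ⟶  IM  (L2)  txn=BusRdX  M[L2]=70
step 7: P0: load  L1  ⟶  SS  (L1)  txn=∅  M[L1]=98
step 8: P0: load  L1  ⟶  SS  (L1)  txn=∅  M[L1]=98
step 9: P0: load  L1  ⟶  SS  (L1)  txn=∅  M[L1]=98
step 10: P0: store L1 := 54  ⟶  MI  (L1)  txn=BusRdX  M[L1]=98
step 11: P1: load  L1  ⟶  SS  (L1)  txn=BusRd+Flush  M[L1]=54
step 12: P0: load  L1  ⟶  SS  (L1)  txn=∅  M[L1]=54
step 13: P0: load  L6  ⟶  SI  (L6)  txn=BusRd  M[L6]=40
step 14: P1: store L1 := 84  ⟶  IM  (L1)  txn=BusRdX  M[L1]=54
step 15: P0: store L1 := 6  ⟶  MI  (L1)  txn=BusRdX+Flush  M[L1]=84
step 16: P0: store L6 := 63  ⟶  MI  (L6)  txn=BusRdX  M[L6]=40

memory[L4] = 10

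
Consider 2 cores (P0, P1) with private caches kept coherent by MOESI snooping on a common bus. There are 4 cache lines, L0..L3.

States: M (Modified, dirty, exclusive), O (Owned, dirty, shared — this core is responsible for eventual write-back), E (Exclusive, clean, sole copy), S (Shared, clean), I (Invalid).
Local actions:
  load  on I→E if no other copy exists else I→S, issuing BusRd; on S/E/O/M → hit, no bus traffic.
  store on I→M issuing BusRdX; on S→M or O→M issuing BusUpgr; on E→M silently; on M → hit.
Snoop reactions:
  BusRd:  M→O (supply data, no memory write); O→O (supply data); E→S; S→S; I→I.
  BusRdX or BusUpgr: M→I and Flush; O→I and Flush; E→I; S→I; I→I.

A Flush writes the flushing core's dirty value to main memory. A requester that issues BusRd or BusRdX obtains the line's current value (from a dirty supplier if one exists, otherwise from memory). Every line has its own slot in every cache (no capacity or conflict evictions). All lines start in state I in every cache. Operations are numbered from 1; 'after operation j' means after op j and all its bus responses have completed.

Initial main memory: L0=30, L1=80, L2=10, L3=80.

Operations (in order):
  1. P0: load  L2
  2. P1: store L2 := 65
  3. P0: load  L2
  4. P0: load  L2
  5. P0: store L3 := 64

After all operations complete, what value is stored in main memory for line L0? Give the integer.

  op1 P0: load  L2 → E/I on L2; bus BusRd; mem=10
  op2 P1: store L2 := 65 → I/M on L2; bus BusRdX; mem=10
  op3 P0: load  L2 → S/O on L2; bus BusRd; mem=10
  op4 P0: load  L2 → S/O on L2; bus (none); mem=10
  op5 P0: store L3 := 64 → M/I on L3; bus BusRdX; mem=80

memory[L0] = 30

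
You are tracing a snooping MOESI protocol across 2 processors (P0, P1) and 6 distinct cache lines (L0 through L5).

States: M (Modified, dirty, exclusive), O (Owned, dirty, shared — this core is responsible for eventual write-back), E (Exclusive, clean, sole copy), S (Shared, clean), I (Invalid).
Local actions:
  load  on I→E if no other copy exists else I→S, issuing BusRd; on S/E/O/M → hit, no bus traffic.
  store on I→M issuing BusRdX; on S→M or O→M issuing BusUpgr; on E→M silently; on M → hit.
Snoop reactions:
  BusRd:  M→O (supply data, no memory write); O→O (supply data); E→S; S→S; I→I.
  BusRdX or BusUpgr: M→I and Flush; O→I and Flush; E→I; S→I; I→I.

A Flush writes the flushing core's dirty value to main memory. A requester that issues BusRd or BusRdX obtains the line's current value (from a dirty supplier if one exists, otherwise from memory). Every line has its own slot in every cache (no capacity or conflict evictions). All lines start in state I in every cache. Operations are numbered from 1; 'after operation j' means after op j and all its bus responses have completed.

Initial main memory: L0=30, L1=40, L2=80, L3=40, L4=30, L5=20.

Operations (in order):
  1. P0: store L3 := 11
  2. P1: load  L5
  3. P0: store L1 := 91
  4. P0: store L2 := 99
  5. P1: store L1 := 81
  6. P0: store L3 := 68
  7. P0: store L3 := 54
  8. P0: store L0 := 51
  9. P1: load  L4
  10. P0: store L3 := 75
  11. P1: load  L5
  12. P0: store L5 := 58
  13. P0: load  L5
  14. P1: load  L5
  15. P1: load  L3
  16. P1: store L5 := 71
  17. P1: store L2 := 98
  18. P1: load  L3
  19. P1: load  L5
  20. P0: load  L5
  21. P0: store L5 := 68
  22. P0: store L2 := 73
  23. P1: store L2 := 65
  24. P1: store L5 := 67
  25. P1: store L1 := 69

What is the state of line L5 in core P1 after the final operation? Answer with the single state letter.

state = M

step 1: P0: store L3 := 11  ⟶  MI  (L3)  txn=BusRdX  M[L3]=40
step 2: P1: load  L5  ⟶  IE  (L5)  txn=BusRd  M[L5]=20
step 3: P0: store L1 := 91  ⟶  MI  (L1)  txn=BusRdX  M[L1]=40
step 4: P0: store L2 := 99  ⟶  MI  (L2)  txn=BusRdX  M[L2]=80
step 5: P1: store L1 := 81  ⟶  IM  (L1)  txn=BusRdX+Flush  M[L1]=91
step 6: P0: store L3 := 68  ⟶  MI  (L3)  txn=∅  M[L3]=40
step 7: P0: store L3 := 54  ⟶  MI  (L3)  txn=∅  M[L3]=40
step 8: P0: store L0 := 51  ⟶  MI  (L0)  txn=BusRdX  M[L0]=30
step 9: P1: load  L4  ⟶  IE  (L4)  txn=BusRd  M[L4]=30
step 10: P0: store L3 := 75  ⟶  MI  (L3)  txn=∅  M[L3]=40
step 11: P1: load  L5  ⟶  IE  (L5)  txn=∅  M[L5]=20
step 12: P0: store L5 := 58  ⟶  MI  (L5)  txn=BusRdX  M[L5]=20
step 13: P0: load  L5  ⟶  MI  (L5)  txn=∅  M[L5]=20
step 14: P1: load  L5  ⟶  OS  (L5)  txn=BusRd  M[L5]=20
step 15: P1: load  L3  ⟶  OS  (L3)  txn=BusRd  M[L3]=40
step 16: P1: store L5 := 71  ⟶  IM  (L5)  txn=BusUpgr+Flush  M[L5]=58
step 17: P1: store L2 := 98  ⟶  IM  (L2)  txn=BusRdX+Flush  M[L2]=99
step 18: P1: load  L3  ⟶  OS  (L3)  txn=∅  M[L3]=40
step 19: P1: load  L5  ⟶  IM  (L5)  txn=∅  M[L5]=58
step 20: P0: load  L5  ⟶  SO  (L5)  txn=BusRd  M[L5]=58
step 21: P0: store L5 := 68  ⟶  MI  (L5)  txn=BusUpgr+Flush  M[L5]=71
step 22: P0: store L2 := 73  ⟶  MI  (L2)  txn=BusRdX+Flush  M[L2]=98
step 23: P1: store L2 := 65  ⟶  IM  (L2)  txn=BusRdX+Flush  M[L2]=73
step 24: P1: store L5 := 67  ⟶  IM  (L5)  txn=BusRdX+Flush  M[L5]=68
step 25: P1: store L1 := 69  ⟶  IM  (L1)  txn=∅  M[L1]=91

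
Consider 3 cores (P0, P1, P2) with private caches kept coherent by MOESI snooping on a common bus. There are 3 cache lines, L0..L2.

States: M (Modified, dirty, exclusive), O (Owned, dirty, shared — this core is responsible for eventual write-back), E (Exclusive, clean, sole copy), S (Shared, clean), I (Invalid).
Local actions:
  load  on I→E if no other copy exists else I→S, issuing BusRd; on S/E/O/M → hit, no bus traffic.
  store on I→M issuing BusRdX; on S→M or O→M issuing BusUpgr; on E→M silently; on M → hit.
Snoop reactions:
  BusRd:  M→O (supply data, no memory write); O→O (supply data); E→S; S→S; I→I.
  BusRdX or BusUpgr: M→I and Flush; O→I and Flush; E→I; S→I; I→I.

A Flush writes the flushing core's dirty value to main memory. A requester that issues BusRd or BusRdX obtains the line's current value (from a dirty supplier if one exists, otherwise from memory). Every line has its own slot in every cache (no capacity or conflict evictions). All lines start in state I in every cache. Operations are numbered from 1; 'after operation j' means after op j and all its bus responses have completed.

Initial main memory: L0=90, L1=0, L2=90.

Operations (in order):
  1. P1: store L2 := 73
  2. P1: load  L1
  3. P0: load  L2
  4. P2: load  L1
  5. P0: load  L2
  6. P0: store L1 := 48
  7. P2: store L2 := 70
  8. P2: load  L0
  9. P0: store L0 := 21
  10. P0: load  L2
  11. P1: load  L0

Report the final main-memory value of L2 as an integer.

memory[L2] = 73

  op1 P1: store L2 := 73 → I/M/I on L2; bus BusRdX; mem=90
  op2 P1: load  L1 → I/E/I on L1; bus BusRd; mem=0
  op3 P0: load  L2 → S/O/I on L2; bus BusRd; mem=90
  op4 P2: load  L1 → I/S/S on L1; bus BusRd; mem=0
  op5 P0: load  L2 → S/O/I on L2; bus (none); mem=90
  op6 P0: store L1 := 48 → M/I/I on L1; bus BusRdX; mem=0
  op7 P2: store L2 := 70 → I/I/M on L2; bus BusRdX Flush; mem=73
  op8 P2: load  L0 → I/I/E on L0; bus BusRd; mem=90
  op9 P0: store L0 := 21 → M/I/I on L0; bus BusRdX; mem=90
  op10 P0: load  L2 → S/I/O on L2; bus BusRd; mem=73
  op11 P1: load  L0 → O/S/I on L0; bus BusRd; mem=90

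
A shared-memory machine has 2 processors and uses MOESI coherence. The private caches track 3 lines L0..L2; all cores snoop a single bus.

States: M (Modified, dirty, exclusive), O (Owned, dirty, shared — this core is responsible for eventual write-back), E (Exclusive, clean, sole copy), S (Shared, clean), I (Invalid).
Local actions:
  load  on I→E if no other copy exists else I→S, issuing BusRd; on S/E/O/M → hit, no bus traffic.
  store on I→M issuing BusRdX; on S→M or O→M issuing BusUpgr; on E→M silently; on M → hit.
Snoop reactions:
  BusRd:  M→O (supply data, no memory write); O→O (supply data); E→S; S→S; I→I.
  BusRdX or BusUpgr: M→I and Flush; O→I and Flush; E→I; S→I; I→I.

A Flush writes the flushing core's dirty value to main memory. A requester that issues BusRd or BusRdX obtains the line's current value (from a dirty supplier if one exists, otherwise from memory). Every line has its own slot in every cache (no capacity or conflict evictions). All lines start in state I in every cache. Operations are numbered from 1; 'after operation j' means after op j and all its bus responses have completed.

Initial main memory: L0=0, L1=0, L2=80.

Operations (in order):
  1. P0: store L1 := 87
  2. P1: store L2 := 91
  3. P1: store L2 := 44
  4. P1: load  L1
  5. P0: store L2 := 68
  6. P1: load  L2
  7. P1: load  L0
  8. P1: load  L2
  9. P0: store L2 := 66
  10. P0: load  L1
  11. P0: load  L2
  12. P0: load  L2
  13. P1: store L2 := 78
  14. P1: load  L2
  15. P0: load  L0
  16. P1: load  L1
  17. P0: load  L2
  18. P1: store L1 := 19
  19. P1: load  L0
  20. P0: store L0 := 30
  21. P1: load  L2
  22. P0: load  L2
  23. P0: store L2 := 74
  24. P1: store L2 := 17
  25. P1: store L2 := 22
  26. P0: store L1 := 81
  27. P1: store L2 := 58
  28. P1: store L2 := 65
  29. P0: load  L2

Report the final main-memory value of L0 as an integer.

memory[L0] = 0

step 1: P0: store L1 := 87  ⟶  MI  (L1)  txn=BusRdX  M[L1]=0
step 2: P1: store L2 := 91  ⟶  IM  (L2)  txn=BusRdX  M[L2]=80
step 3: P1: store L2 := 44  ⟶  IM  (L2)  txn=∅  M[L2]=80
step 4: P1: load  L1  ⟶  OS  (L1)  txn=BusRd  M[L1]=0
step 5: P0: store L2 := 68  ⟶  MI  (L2)  txn=BusRdX+Flush  M[L2]=44
step 6: P1: load  L2  ⟶  OS  (L2)  txn=BusRd  M[L2]=44
step 7: P1: load  L0  ⟶  IE  (L0)  txn=BusRd  M[L0]=0
step 8: P1: load  L2  ⟶  OS  (L2)  txn=∅  M[L2]=44
step 9: P0: store L2 := 66  ⟶  MI  (L2)  txn=BusUpgr  M[L2]=44
step 10: P0: load  L1  ⟶  OS  (L1)  txn=∅  M[L1]=0
step 11: P0: load  L2  ⟶  MI  (L2)  txn=∅  M[L2]=44
step 12: P0: load  L2  ⟶  MI  (L2)  txn=∅  M[L2]=44
step 13: P1: store L2 := 78  ⟶  IM  (L2)  txn=BusRdX+Flush  M[L2]=66
step 14: P1: load  L2  ⟶  IM  (L2)  txn=∅  M[L2]=66
step 15: P0: load  L0  ⟶  SS  (L0)  txn=BusRd  M[L0]=0
step 16: P1: load  L1  ⟶  OS  (L1)  txn=∅  M[L1]=0
step 17: P0: load  L2  ⟶  SO  (L2)  txn=BusRd  M[L2]=66
step 18: P1: store L1 := 19  ⟶  IM  (L1)  txn=BusUpgr+Flush  M[L1]=87
step 19: P1: load  L0  ⟶  SS  (L0)  txn=∅  M[L0]=0
step 20: P0: store L0 := 30  ⟶  MI  (L0)  txn=BusUpgr  M[L0]=0
step 21: P1: load  L2  ⟶  SO  (L2)  txn=∅  M[L2]=66
step 22: P0: load  L2  ⟶  SO  (L2)  txn=∅  M[L2]=66
step 23: P0: store L2 := 74  ⟶  MI  (L2)  txn=BusUpgr+Flush  M[L2]=78
step 24: P1: store L2 := 17  ⟶  IM  (L2)  txn=BusRdX+Flush  M[L2]=74
step 25: P1: store L2 := 22  ⟶  IM  (L2)  txn=∅  M[L2]=74
step 26: P0: store L1 := 81  ⟶  MI  (L1)  txn=BusRdX+Flush  M[L1]=19
step 27: P1: store L2 := 58  ⟶  IM  (L2)  txn=∅  M[L2]=74
step 28: P1: store L2 := 65  ⟶  IM  (L2)  txn=∅  M[L2]=74
step 29: P0: load  L2  ⟶  SO  (L2)  txn=BusRd  M[L2]=74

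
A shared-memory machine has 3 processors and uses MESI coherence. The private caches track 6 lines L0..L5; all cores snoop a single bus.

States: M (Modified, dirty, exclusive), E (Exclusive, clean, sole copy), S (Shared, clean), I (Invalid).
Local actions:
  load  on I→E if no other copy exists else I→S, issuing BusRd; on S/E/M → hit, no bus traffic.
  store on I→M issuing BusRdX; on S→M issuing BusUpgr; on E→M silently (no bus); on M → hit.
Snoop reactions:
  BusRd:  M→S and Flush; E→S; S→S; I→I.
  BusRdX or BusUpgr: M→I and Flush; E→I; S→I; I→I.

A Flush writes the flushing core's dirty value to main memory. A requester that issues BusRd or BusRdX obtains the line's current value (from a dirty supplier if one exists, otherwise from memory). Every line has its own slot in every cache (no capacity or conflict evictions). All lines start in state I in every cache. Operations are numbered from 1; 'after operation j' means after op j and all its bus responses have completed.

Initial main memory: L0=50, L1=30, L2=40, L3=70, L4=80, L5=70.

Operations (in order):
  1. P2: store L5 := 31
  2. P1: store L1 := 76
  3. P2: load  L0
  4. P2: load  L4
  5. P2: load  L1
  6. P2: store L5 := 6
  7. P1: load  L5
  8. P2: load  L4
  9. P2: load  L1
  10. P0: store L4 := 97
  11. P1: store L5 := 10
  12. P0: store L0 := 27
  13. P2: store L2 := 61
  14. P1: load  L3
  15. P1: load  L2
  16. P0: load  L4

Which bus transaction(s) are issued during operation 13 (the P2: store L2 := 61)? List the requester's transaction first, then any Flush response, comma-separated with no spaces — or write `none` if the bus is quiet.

step 1: P2: store L5 := 31  ⟶  IIM  (L5)  txn=BusRdX  M[L5]=70
step 2: P1: store L1 := 76  ⟶  IMI  (L1)  txn=BusRdX  M[L1]=30
step 3: P2: load  L0  ⟶  IIE  (L0)  txn=BusRd  M[L0]=50
step 4: P2: load  L4  ⟶  IIE  (L4)  txn=BusRd  M[L4]=80
step 5: P2: load  L1  ⟶  ISS  (L1)  txn=BusRd+Flush  M[L1]=76
step 6: P2: store L5 := 6  ⟶  IIM  (L5)  txn=∅  M[L5]=70
step 7: P1: load  L5  ⟶  ISS  (L5)  txn=BusRd+Flush  M[L5]=6
step 8: P2: load  L4  ⟶  IIE  (L4)  txn=∅  M[L4]=80
step 9: P2: load  L1  ⟶  ISS  (L1)  txn=∅  M[L1]=76
step 10: P0: store L4 := 97  ⟶  MII  (L4)  txn=BusRdX  M[L4]=80
step 11: P1: store L5 := 10  ⟶  IMI  (L5)  txn=BusUpgr  M[L5]=6
step 12: P0: store L0 := 27  ⟶  MII  (L0)  txn=BusRdX  M[L0]=50
step 13: P2: store L2 := 61  ⟶  IIM  (L2)  txn=BusRdX  M[L2]=40
step 14: P1: load  L3  ⟶  IEI  (L3)  txn=BusRd  M[L3]=70
step 15: P1: load  L2  ⟶  ISS  (L2)  txn=BusRd+Flush  M[L2]=61
step 16: P0: load  L4  ⟶  MII  (L4)  txn=∅  M[L4]=80

bus = BusRdX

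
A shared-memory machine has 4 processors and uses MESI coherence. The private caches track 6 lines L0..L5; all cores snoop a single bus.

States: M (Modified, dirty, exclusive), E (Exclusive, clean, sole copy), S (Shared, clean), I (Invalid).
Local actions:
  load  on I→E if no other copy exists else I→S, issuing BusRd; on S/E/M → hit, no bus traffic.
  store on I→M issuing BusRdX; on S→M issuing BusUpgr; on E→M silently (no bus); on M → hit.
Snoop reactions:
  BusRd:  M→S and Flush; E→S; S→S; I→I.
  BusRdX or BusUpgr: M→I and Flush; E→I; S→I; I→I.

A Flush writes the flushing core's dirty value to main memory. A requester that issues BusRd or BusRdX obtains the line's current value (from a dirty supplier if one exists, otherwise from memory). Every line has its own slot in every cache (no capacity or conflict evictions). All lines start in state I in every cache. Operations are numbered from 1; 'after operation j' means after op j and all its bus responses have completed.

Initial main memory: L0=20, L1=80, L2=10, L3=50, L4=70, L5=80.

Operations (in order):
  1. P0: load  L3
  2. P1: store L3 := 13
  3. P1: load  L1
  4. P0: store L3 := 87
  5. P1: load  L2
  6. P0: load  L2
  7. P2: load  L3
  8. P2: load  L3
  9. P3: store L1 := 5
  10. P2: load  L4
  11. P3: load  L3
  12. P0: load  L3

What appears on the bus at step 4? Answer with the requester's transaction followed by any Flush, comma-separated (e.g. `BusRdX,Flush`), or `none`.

bus = BusRdX,Flush

[1] P0: load  L3 | P0:E(50), P1:I, P2:I, P3:I | bus: BusRd
[2] P1: store L3 := 13 | P0:I, P1:M(13), P2:I, P3:I | bus: BusRdX
[3] P1: load  L1 | P0:I, P1:E(80), P2:I, P3:I | bus: BusRd
[4] P0: store L3 := 87 | P0:M(87), P1:I, P2:I, P3:I | bus: BusRdX,Flush
[5] P1: load  L2 | P0:I, P1:E(10), P2:I, P3:I | bus: BusRd
[6] P0: load  L2 | P0:S(10), P1:S(10), P2:I, P3:I | bus: BusRd
[7] P2: load  L3 | P0:S(87), P1:I, P2:S(87), P3:I | bus: BusRd,Flush
[8] P2: load  L3 | P0:S(87), P1:I, P2:S(87), P3:I | bus: none
[9] P3: store L1 := 5 | P0:I, P1:I, P2:I, P3:M(5) | bus: BusRdX
[10] P2: load  L4 | P0:I, P1:I, P2:E(70), P3:I | bus: BusRd
[11] P3: load  L3 | P0:S(87), P1:I, P2:S(87), P3:S(87) | bus: BusRd
[12] P0: load  L3 | P0:S(87), P1:I, P2:S(87), P3:S(87) | bus: none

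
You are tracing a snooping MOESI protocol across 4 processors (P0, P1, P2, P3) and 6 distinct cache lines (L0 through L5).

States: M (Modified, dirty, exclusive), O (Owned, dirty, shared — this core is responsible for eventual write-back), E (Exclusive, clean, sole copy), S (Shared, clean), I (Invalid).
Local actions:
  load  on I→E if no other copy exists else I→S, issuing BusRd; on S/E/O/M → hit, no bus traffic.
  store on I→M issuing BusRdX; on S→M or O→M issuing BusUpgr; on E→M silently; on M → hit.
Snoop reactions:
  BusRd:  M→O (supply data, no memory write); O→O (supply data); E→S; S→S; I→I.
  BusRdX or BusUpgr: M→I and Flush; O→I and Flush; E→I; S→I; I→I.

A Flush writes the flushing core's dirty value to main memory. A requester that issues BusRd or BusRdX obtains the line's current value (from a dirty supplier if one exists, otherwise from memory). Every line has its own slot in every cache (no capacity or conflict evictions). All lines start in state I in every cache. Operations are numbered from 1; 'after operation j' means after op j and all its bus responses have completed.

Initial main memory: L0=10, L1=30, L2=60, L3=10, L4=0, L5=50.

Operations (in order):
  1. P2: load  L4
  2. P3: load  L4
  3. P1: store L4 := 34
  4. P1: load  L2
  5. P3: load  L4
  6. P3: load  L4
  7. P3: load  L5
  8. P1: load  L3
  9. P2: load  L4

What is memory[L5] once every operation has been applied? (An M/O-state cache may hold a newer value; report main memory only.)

memory[L5] = 50

[1] P2: load  L4 | P0:I, P1:I, P2:E(0), P3:I | bus: BusRd
[2] P3: load  L4 | P0:I, P1:I, P2:S(0), P3:S(0) | bus: BusRd
[3] P1: store L4 := 34 | P0:I, P1:M(34), P2:I, P3:I | bus: BusRdX
[4] P1: load  L2 | P0:I, P1:E(60), P2:I, P3:I | bus: BusRd
[5] P3: load  L4 | P0:I, P1:O(34), P2:I, P3:S(34) | bus: BusRd
[6] P3: load  L4 | P0:I, P1:O(34), P2:I, P3:S(34) | bus: none
[7] P3: load  L5 | P0:I, P1:I, P2:I, P3:E(50) | bus: BusRd
[8] P1: load  L3 | P0:I, P1:E(10), P2:I, P3:I | bus: BusRd
[9] P2: load  L4 | P0:I, P1:O(34), P2:S(34), P3:S(34) | bus: BusRd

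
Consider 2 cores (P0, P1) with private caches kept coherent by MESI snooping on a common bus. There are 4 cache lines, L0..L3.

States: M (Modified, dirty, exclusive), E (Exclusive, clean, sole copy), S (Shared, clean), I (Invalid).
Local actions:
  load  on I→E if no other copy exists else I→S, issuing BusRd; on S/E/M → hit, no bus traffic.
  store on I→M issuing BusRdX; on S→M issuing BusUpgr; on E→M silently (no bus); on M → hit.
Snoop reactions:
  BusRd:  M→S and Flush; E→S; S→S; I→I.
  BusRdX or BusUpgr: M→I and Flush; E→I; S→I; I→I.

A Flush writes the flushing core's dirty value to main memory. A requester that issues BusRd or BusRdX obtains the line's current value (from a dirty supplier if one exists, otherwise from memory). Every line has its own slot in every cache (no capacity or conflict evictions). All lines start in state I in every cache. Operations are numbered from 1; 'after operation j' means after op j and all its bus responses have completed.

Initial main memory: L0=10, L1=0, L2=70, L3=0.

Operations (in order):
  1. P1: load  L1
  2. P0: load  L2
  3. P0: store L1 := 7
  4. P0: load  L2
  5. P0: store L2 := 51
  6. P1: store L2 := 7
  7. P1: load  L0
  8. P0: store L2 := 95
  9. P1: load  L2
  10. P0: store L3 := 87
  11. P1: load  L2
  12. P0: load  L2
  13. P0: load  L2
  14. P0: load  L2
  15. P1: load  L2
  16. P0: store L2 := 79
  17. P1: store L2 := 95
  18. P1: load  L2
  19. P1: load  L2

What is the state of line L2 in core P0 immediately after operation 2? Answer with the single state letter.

  op1 P1: load  L1 → I/E on L1; bus BusRd; mem=0
  op2 P0: load  L2 → E/I on L2; bus BusRd; mem=70
  op3 P0: store L1 := 7 → M/I on L1; bus BusRdX; mem=0
  op4 P0: load  L2 → E/I on L2; bus (none); mem=70
  op5 P0: store L2 := 51 → M/I on L2; bus (none); mem=70
  op6 P1: store L2 := 7 → I/M on L2; bus BusRdX Flush; mem=51
  op7 P1: load  L0 → I/E on L0; bus BusRd; mem=10
  op8 P0: store L2 := 95 → M/I on L2; bus BusRdX Flush; mem=7
  op9 P1: load  L2 → S/S on L2; bus BusRd Flush; mem=95
  op10 P0: store L3 := 87 → M/I on L3; bus BusRdX; mem=0
  op11 P1: load  L2 → S/S on L2; bus (none); mem=95
  op12 P0: load  L2 → S/S on L2; bus (none); mem=95
  op13 P0: load  L2 → S/S on L2; bus (none); mem=95
  op14 P0: load  L2 → S/S on L2; bus (none); mem=95
  op15 P1: load  L2 → S/S on L2; bus (none); mem=95
  op16 P0: store L2 := 79 → M/I on L2; bus BusUpgr; mem=95
  op17 P1: store L2 := 95 → I/M on L2; bus BusRdX Flush; mem=79
  op18 P1: load  L2 → I/M on L2; bus (none); mem=79
  op19 P1: load  L2 → I/M on L2; bus (none); mem=79

state = E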